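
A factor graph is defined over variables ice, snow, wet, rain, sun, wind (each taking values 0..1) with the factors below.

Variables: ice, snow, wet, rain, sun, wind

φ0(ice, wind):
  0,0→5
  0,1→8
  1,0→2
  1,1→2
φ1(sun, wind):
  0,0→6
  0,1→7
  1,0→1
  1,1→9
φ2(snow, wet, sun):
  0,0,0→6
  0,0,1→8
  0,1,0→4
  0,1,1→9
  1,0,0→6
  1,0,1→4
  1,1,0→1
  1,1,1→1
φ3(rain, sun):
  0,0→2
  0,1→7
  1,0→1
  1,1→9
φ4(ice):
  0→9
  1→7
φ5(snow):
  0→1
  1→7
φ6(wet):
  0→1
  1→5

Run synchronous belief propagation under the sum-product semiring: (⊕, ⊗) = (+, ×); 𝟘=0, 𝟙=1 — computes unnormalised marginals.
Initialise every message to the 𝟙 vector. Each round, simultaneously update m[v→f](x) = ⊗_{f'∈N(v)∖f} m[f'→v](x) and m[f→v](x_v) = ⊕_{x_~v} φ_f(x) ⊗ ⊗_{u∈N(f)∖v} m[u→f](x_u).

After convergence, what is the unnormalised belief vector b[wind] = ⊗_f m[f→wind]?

b[wind] = [218890, 1622562]

init: all messages = 𝟙 over 2 values
r1 m[φ0→ice] = [13, 4]
r1 m[φ0→wind] = [7, 10]
r1 m[φ1→sun] = [13, 10]
r1 m[φ1→wind] = [7, 16]
r1 m[φ2→snow] = [27, 12]
r1 m[φ2→wet] = [24, 15]
r1 m[φ2→sun] = [17, 22]
r1 m[φ3→rain] = [9, 10]
r1 m[φ3→sun] = [3, 16]
r1 m[φ4→ice] = [9, 7]
r1 m[φ5→snow] = [1, 7]
r1 m[φ6→wet] = [1, 5]
r1 m[ice→φ0] = [1, 1]
r1 m[ice→φ4] = [1, 1]
r1 m[snow→φ2] = [1, 1]
r1 m[snow→φ5] = [1, 1]
r1 m[wet→φ2] = [1, 1]
r1 m[wet→φ6] = [1, 1]
r1 m[rain→φ3] = [1, 1]
r1 m[sun→φ1] = [1, 1]
r1 m[sun→φ2] = [1, 1]
r1 m[sun→φ3] = [1, 1]
r1 m[wind→φ0] = [1, 1]
r1 m[wind→φ1] = [1, 1]
r2 m[φ0→ice] = [13, 4]
r2 m[φ0→wind] = [7, 10]
r2 m[φ1→sun] = [13, 10]
r2 m[φ1→wind] = [7, 16]
r2 m[φ2→snow] = [27, 12]
r2 m[φ2→wet] = [24, 15]
r2 m[φ2→sun] = [17, 22]
r2 m[φ3→rain] = [9, 10]
r2 m[φ3→sun] = [3, 16]
r2 m[φ4→ice] = [9, 7]
r2 m[φ5→snow] = [1, 7]
r2 m[φ6→wet] = [1, 5]
r2 m[ice→φ0] = [9, 7]
r2 m[ice→φ4] = [13, 4]
r2 m[snow→φ2] = [1, 7]
r2 m[snow→φ5] = [27, 12]
r2 m[wet→φ2] = [1, 5]
r2 m[wet→φ6] = [24, 15]
r2 m[rain→φ3] = [1, 1]
r2 m[sun→φ1] = [51, 352]
r2 m[sun→φ2] = [39, 160]
r2 m[sun→φ3] = [221, 220]
r2 m[wind→φ0] = [7, 16]
r2 m[wind→φ1] = [7, 10]
r3 m[φ0→ice] = [163, 46]
r3 m[φ0→wind] = [59, 86]
r3 m[φ1→sun] = [112, 97]
r3 m[φ1→wind] = [658, 3525]
r3 m[φ2→snow] = [9494, 1869]
r3 m[φ2→wet] = [7632, 2989]
r3 m[φ2→sun] = [103, 116]
r3 m[φ3→rain] = [1982, 2201]
r3 m[φ3→sun] = [3, 16]
r3 m[φ4→ice] = [9, 7]
r3 m[φ5→snow] = [1, 7]
r3 m[φ6→wet] = [1, 5]
r3 m[ice→φ0] = [9, 7]
r3 m[ice→φ4] = [13, 4]
r3 m[snow→φ2] = [1, 7]
r3 m[snow→φ5] = [27, 12]
r3 m[wet→φ2] = [1, 5]
r3 m[wet→φ6] = [24, 15]
r3 m[rain→φ3] = [1, 1]
r3 m[sun→φ1] = [51, 352]
r3 m[sun→φ2] = [39, 160]
r3 m[sun→φ3] = [221, 220]
r3 m[wind→φ0] = [7, 16]
r3 m[wind→φ1] = [7, 10]
r4 m[φ0→ice] = [163, 46]
r4 m[φ0→wind] = [59, 86]
r4 m[φ1→sun] = [112, 97]
r4 m[φ1→wind] = [658, 3525]
r4 m[φ2→snow] = [9494, 1869]
r4 m[φ2→wet] = [7632, 2989]
r4 m[φ2→sun] = [103, 116]
r4 m[φ3→rain] = [1982, 2201]
r4 m[φ3→sun] = [3, 16]
r4 m[φ4→ice] = [9, 7]
r4 m[φ5→snow] = [1, 7]
r4 m[φ6→wet] = [1, 5]
r4 m[ice→φ0] = [9, 7]
r4 m[ice→φ4] = [163, 46]
r4 m[snow→φ2] = [1, 7]
r4 m[snow→φ5] = [9494, 1869]
r4 m[wet→φ2] = [1, 5]
r4 m[wet→φ6] = [7632, 2989]
r4 m[rain→φ3] = [1, 1]
r4 m[sun→φ1] = [309, 1856]
r4 m[sun→φ2] = [336, 1552]
r4 m[sun→φ3] = [11536, 11252]
r4 m[wind→φ0] = [658, 3525]
r4 m[wind→φ1] = [59, 86]
r5 m[φ0→ice] = [31490, 8366]
r5 m[φ0→wind] = [59, 86]
r5 m[φ1→sun] = [956, 833]
r5 m[φ1→wind] = [3710, 18867]
r5 m[φ2→snow] = [90992, 17664]
r5 m[φ2→wet] = [72000, 28528]
r5 m[φ2→sun] = [103, 116]
r5 m[φ3→rain] = [101836, 112804]
r5 m[φ3→sun] = [3, 16]
r5 m[φ4→ice] = [9, 7]
r5 m[φ5→snow] = [1, 7]
r5 m[φ6→wet] = [1, 5]
r5 m[ice→φ0] = [9, 7]
r5 m[ice→φ4] = [163, 46]
r5 m[snow→φ2] = [1, 7]
r5 m[snow→φ5] = [9494, 1869]
r5 m[wet→φ2] = [1, 5]
r5 m[wet→φ6] = [7632, 2989]
r5 m[rain→φ3] = [1, 1]
r5 m[sun→φ1] = [309, 1856]
r5 m[sun→φ2] = [336, 1552]
r5 m[sun→φ3] = [11536, 11252]
r5 m[wind→φ0] = [658, 3525]
r5 m[wind→φ1] = [59, 86]
r6 m[φ0→ice] = [31490, 8366]
r6 m[φ0→wind] = [59, 86]
r6 m[φ1→sun] = [956, 833]
r6 m[φ1→wind] = [3710, 18867]
r6 m[φ2→snow] = [90992, 17664]
r6 m[φ2→wet] = [72000, 28528]
r6 m[φ2→sun] = [103, 116]
r6 m[φ3→rain] = [101836, 112804]
r6 m[φ3→sun] = [3, 16]
r6 m[φ4→ice] = [9, 7]
r6 m[φ5→snow] = [1, 7]
r6 m[φ6→wet] = [1, 5]
r6 m[ice→φ0] = [9, 7]
r6 m[ice→φ4] = [31490, 8366]
r6 m[snow→φ2] = [1, 7]
r6 m[snow→φ5] = [90992, 17664]
r6 m[wet→φ2] = [1, 5]
r6 m[wet→φ6] = [72000, 28528]
r6 m[rain→φ3] = [1, 1]
r6 m[sun→φ1] = [309, 1856]
r6 m[sun→φ2] = [2868, 13328]
r6 m[sun→φ3] = [98468, 96628]
r6 m[wind→φ0] = [3710, 18867]
r6 m[wind→φ1] = [59, 86]
r7 m[φ0→ice] = [169486, 45154]
r7 m[φ0→wind] = [59, 86]
r7 m[φ1→sun] = [956, 833]
r7 m[φ1→wind] = [3710, 18867]
r7 m[φ2→snow] = [780952, 151500]
r7 m[φ2→wet] = [617472, 244796]
r7 m[φ2→sun] = [103, 116]
r7 m[φ3→rain] = [873332, 968120]
r7 m[φ3→sun] = [3, 16]
r7 m[φ4→ice] = [9, 7]
r7 m[φ5→snow] = [1, 7]
r7 m[φ6→wet] = [1, 5]
r7 m[ice→φ0] = [9, 7]
r7 m[ice→φ4] = [31490, 8366]
r7 m[snow→φ2] = [1, 7]
r7 m[snow→φ5] = [90992, 17664]
r7 m[wet→φ2] = [1, 5]
r7 m[wet→φ6] = [72000, 28528]
r7 m[rain→φ3] = [1, 1]
r7 m[sun→φ1] = [309, 1856]
r7 m[sun→φ2] = [2868, 13328]
r7 m[sun→φ3] = [98468, 96628]
r7 m[wind→φ0] = [3710, 18867]
r7 m[wind→φ1] = [59, 86]
r8 m[φ0→ice] = [169486, 45154]
r8 m[φ0→wind] = [59, 86]
r8 m[φ1→sun] = [956, 833]
r8 m[φ1→wind] = [3710, 18867]
r8 m[φ2→snow] = [780952, 151500]
r8 m[φ2→wet] = [617472, 244796]
r8 m[φ2→sun] = [103, 116]
r8 m[φ3→rain] = [873332, 968120]
r8 m[φ3→sun] = [3, 16]
r8 m[φ4→ice] = [9, 7]
r8 m[φ5→snow] = [1, 7]
r8 m[φ6→wet] = [1, 5]
r8 m[ice→φ0] = [9, 7]
r8 m[ice→φ4] = [169486, 45154]
r8 m[snow→φ2] = [1, 7]
r8 m[snow→φ5] = [780952, 151500]
r8 m[wet→φ2] = [1, 5]
r8 m[wet→φ6] = [617472, 244796]
r8 m[rain→φ3] = [1, 1]
r8 m[sun→φ1] = [309, 1856]
r8 m[sun→φ2] = [2868, 13328]
r8 m[sun→φ3] = [98468, 96628]
r8 m[wind→φ0] = [3710, 18867]
r8 m[wind→φ1] = [59, 86]
r9 m[φ0→ice] = [169486, 45154]
r9 m[φ0→wind] = [59, 86]
r9 m[φ1→sun] = [956, 833]
r9 m[φ1→wind] = [3710, 18867]
r9 m[φ2→snow] = [780952, 151500]
r9 m[φ2→wet] = [617472, 244796]
r9 m[φ2→sun] = [103, 116]
r9 m[φ3→rain] = [873332, 968120]
r9 m[φ3→sun] = [3, 16]
r9 m[φ4→ice] = [9, 7]
r9 m[φ5→snow] = [1, 7]
r9 m[φ6→wet] = [1, 5]
r9 m[ice→φ0] = [9, 7]
r9 m[ice→φ4] = [169486, 45154]
r9 m[snow→φ2] = [1, 7]
r9 m[snow→φ5] = [780952, 151500]
r9 m[wet→φ2] = [1, 5]
r9 m[wet→φ6] = [617472, 244796]
r9 m[rain→φ3] = [1, 1]
r9 m[sun→φ1] = [309, 1856]
r9 m[sun→φ2] = [2868, 13328]
r9 m[sun→φ3] = [98468, 96628]
r9 m[wind→φ0] = [3710, 18867]
r9 m[wind→φ1] = [59, 86]
fixed point reached at round 9
b[wind] = ⊗ incoming = [218890, 1622562]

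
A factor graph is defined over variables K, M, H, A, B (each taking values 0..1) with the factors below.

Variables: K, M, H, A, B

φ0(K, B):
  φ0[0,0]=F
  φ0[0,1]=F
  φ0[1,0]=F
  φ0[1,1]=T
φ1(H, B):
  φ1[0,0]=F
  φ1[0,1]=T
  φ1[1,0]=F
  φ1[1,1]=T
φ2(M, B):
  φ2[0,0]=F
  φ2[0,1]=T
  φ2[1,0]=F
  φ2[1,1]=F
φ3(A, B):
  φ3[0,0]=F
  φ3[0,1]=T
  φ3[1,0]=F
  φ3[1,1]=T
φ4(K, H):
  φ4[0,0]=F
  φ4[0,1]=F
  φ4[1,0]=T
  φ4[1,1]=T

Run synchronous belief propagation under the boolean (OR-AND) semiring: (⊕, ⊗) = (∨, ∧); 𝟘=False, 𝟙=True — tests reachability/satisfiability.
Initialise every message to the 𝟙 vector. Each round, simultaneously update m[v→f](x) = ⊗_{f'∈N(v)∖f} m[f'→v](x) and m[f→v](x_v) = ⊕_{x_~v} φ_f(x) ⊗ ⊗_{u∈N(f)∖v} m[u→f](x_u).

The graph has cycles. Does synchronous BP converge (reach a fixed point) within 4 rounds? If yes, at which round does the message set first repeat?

init: all messages = 𝟙 over 2 values
r1 m[φ0→K] = [F, T]
r1 m[φ0→B] = [F, T]
r1 m[φ1→H] = [T, T]
r1 m[φ1→B] = [F, T]
r1 m[φ2→M] = [T, F]
r1 m[φ2→B] = [F, T]
r1 m[φ3→A] = [T, T]
r1 m[φ3→B] = [F, T]
r1 m[φ4→K] = [F, T]
r1 m[φ4→H] = [T, T]
r1 m[K→φ0] = [T, T]
r1 m[K→φ4] = [T, T]
r1 m[M→φ2] = [T, T]
r1 m[H→φ1] = [T, T]
r1 m[H→φ4] = [T, T]
r1 m[A→φ3] = [T, T]
r1 m[B→φ0] = [T, T]
r1 m[B→φ1] = [T, T]
r1 m[B→φ2] = [T, T]
r1 m[B→φ3] = [T, T]
r2 m[φ0→K] = [F, T]
r2 m[φ0→B] = [F, T]
r2 m[φ1→H] = [T, T]
r2 m[φ1→B] = [F, T]
r2 m[φ2→M] = [T, F]
r2 m[φ2→B] = [F, T]
r2 m[φ3→A] = [T, T]
r2 m[φ3→B] = [F, T]
r2 m[φ4→K] = [F, T]
r2 m[φ4→H] = [T, T]
r2 m[K→φ0] = [F, T]
r2 m[K→φ4] = [F, T]
r2 m[M→φ2] = [T, T]
r2 m[H→φ1] = [T, T]
r2 m[H→φ4] = [T, T]
r2 m[A→φ3] = [T, T]
r2 m[B→φ0] = [F, T]
r2 m[B→φ1] = [F, T]
r2 m[B→φ2] = [F, T]
r2 m[B→φ3] = [F, T]
r3 m[φ0→K] = [F, T]
r3 m[φ0→B] = [F, T]
r3 m[φ1→H] = [T, T]
r3 m[φ1→B] = [F, T]
r3 m[φ2→M] = [T, F]
r3 m[φ2→B] = [F, T]
r3 m[φ3→A] = [T, T]
r3 m[φ3→B] = [F, T]
r3 m[φ4→K] = [F, T]
r3 m[φ4→H] = [T, T]
r3 m[K→φ0] = [F, T]
r3 m[K→φ4] = [F, T]
r3 m[M→φ2] = [T, T]
r3 m[H→φ1] = [T, T]
r3 m[H→φ4] = [T, T]
r3 m[A→φ3] = [T, T]
r3 m[B→φ0] = [F, T]
r3 m[B→φ1] = [F, T]
r3 m[B→φ2] = [F, T]
r3 m[B→φ3] = [F, T]
fixed point reached at round 3
messages reach a fixed point at round 3

CONVERGED at round 3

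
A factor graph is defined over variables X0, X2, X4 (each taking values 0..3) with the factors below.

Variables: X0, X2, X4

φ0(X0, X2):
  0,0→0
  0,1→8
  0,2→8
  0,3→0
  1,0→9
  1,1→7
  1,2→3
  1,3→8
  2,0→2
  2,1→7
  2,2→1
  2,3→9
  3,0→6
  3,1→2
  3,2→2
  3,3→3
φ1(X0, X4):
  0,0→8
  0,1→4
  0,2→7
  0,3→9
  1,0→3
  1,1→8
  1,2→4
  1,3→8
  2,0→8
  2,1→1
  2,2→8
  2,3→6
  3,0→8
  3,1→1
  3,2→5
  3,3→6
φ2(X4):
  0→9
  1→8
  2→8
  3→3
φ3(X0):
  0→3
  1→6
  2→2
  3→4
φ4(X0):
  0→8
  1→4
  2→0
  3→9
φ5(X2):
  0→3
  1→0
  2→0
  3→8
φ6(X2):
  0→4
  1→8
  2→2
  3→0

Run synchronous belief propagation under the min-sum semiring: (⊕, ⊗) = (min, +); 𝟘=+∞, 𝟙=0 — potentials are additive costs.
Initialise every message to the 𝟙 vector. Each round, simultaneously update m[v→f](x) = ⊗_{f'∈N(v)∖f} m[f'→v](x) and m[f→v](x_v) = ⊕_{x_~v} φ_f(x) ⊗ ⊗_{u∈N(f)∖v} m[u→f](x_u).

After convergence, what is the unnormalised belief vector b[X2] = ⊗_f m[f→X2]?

b[X2] = [20, 26, 14, 28]

init: all messages = 𝟙 over 4 values
r1 m[φ0→X0] = [0, 3, 1, 2]
r1 m[φ0→X2] = [0, 2, 1, 0]
r1 m[φ1→X0] = [4, 3, 1, 1]
r1 m[φ1→X4] = [3, 1, 4, 6]
r1 m[φ2→X4] = [9, 8, 8, 3]
r1 m[φ3→X0] = [3, 6, 2, 4]
r1 m[φ4→X0] = [8, 4, 0, 9]
r1 m[φ5→X2] = [3, 0, 0, 8]
r1 m[φ6→X2] = [4, 8, 2, 0]
r1 m[X0→φ0] = [0, 0, 0, 0]
r1 m[X0→φ1] = [0, 0, 0, 0]
r1 m[X0→φ3] = [0, 0, 0, 0]
r1 m[X0→φ4] = [0, 0, 0, 0]
r1 m[X2→φ0] = [0, 0, 0, 0]
r1 m[X2→φ5] = [0, 0, 0, 0]
r1 m[X2→φ6] = [0, 0, 0, 0]
r1 m[X4→φ1] = [0, 0, 0, 0]
r1 m[X4→φ2] = [0, 0, 0, 0]
r2 m[φ0→X0] = [0, 3, 1, 2]
r2 m[φ0→X2] = [0, 2, 1, 0]
r2 m[φ1→X0] = [4, 3, 1, 1]
r2 m[φ1→X4] = [3, 1, 4, 6]
r2 m[φ2→X4] = [9, 8, 8, 3]
r2 m[φ3→X0] = [3, 6, 2, 4]
r2 m[φ4→X0] = [8, 4, 0, 9]
r2 m[φ5→X2] = [3, 0, 0, 8]
r2 m[φ6→X2] = [4, 8, 2, 0]
r2 m[X0→φ0] = [15, 13, 3, 14]
r2 m[X0→φ1] = [11, 13, 3, 15]
r2 m[X0→φ3] = [12, 10, 2, 12]
r2 m[X0→φ4] = [7, 12, 4, 7]
r2 m[X2→φ0] = [7, 8, 2, 8]
r2 m[X2→φ5] = [4, 10, 3, 0]
r2 m[X2→φ6] = [3, 2, 1, 8]
r2 m[X4→φ1] = [9, 8, 8, 3]
r2 m[X4→φ2] = [3, 1, 4, 6]
r3 m[φ0→X0] = [7, 5, 3, 4]
r3 m[φ0→X2] = [5, 10, 4, 12]
r3 m[φ1→X0] = [12, 11, 9, 9]
r3 m[φ1→X4] = [11, 4, 11, 9]
r3 m[φ2→X4] = [9, 8, 8, 3]
r3 m[φ3→X0] = [3, 6, 2, 4]
r3 m[φ4→X0] = [8, 4, 0, 9]
r3 m[φ5→X2] = [3, 0, 0, 8]
r3 m[φ6→X2] = [4, 8, 2, 0]
r3 m[X0→φ0] = [15, 13, 3, 14]
r3 m[X0→φ1] = [11, 13, 3, 15]
r3 m[X0→φ3] = [12, 10, 2, 12]
r3 m[X0→φ4] = [7, 12, 4, 7]
r3 m[X2→φ0] = [7, 8, 2, 8]
r3 m[X2→φ5] = [4, 10, 3, 0]
r3 m[X2→φ6] = [3, 2, 1, 8]
r3 m[X4→φ1] = [9, 8, 8, 3]
r3 m[X4→φ2] = [3, 1, 4, 6]
r4 m[φ0→X0] = [7, 5, 3, 4]
r4 m[φ0→X2] = [5, 10, 4, 12]
r4 m[φ1→X0] = [12, 11, 9, 9]
r4 m[φ1→X4] = [11, 4, 11, 9]
r4 m[φ2→X4] = [9, 8, 8, 3]
r4 m[φ3→X0] = [3, 6, 2, 4]
r4 m[φ4→X0] = [8, 4, 0, 9]
r4 m[φ5→X2] = [3, 0, 0, 8]
r4 m[φ6→X2] = [4, 8, 2, 0]
r4 m[X0→φ0] = [23, 21, 11, 22]
r4 m[X0→φ1] = [18, 15, 5, 17]
r4 m[X0→φ3] = [27, 20, 12, 22]
r4 m[X0→φ4] = [22, 22, 14, 17]
r4 m[X2→φ0] = [7, 8, 2, 8]
r4 m[X2→φ5] = [9, 18, 6, 12]
r4 m[X2→φ6] = [8, 10, 4, 20]
r4 m[X4→φ1] = [9, 8, 8, 3]
r4 m[X4→φ2] = [11, 4, 11, 9]
r5 m[φ0→X0] = [7, 5, 3, 4]
r5 m[φ0→X2] = [13, 18, 12, 20]
r5 m[φ1→X0] = [12, 11, 9, 9]
r5 m[φ1→X4] = [13, 6, 13, 11]
r5 m[φ2→X4] = [9, 8, 8, 3]
r5 m[φ3→X0] = [3, 6, 2, 4]
r5 m[φ4→X0] = [8, 4, 0, 9]
r5 m[φ5→X2] = [3, 0, 0, 8]
r5 m[φ6→X2] = [4, 8, 2, 0]
r5 m[X0→φ0] = [23, 21, 11, 22]
r5 m[X0→φ1] = [18, 15, 5, 17]
r5 m[X0→φ3] = [27, 20, 12, 22]
r5 m[X0→φ4] = [22, 22, 14, 17]
r5 m[X2→φ0] = [7, 8, 2, 8]
r5 m[X2→φ5] = [9, 18, 6, 12]
r5 m[X2→φ6] = [8, 10, 4, 20]
r5 m[X4→φ1] = [9, 8, 8, 3]
r5 m[X4→φ2] = [11, 4, 11, 9]
r6 m[φ0→X0] = [7, 5, 3, 4]
r6 m[φ0→X2] = [13, 18, 12, 20]
r6 m[φ1→X0] = [12, 11, 9, 9]
r6 m[φ1→X4] = [13, 6, 13, 11]
r6 m[φ2→X4] = [9, 8, 8, 3]
r6 m[φ3→X0] = [3, 6, 2, 4]
r6 m[φ4→X0] = [8, 4, 0, 9]
r6 m[φ5→X2] = [3, 0, 0, 8]
r6 m[φ6→X2] = [4, 8, 2, 0]
r6 m[X0→φ0] = [23, 21, 11, 22]
r6 m[X0→φ1] = [18, 15, 5, 17]
r6 m[X0→φ3] = [27, 20, 12, 22]
r6 m[X0→φ4] = [22, 22, 14, 17]
r6 m[X2→φ0] = [7, 8, 2, 8]
r6 m[X2→φ5] = [17, 26, 14, 20]
r6 m[X2→φ6] = [16, 18, 12, 28]
r6 m[X4→φ1] = [9, 8, 8, 3]
r6 m[X4→φ2] = [13, 6, 13, 11]
r7 m[φ0→X0] = [7, 5, 3, 4]
r7 m[φ0→X2] = [13, 18, 12, 20]
r7 m[φ1→X0] = [12, 11, 9, 9]
r7 m[φ1→X4] = [13, 6, 13, 11]
r7 m[φ2→X4] = [9, 8, 8, 3]
r7 m[φ3→X0] = [3, 6, 2, 4]
r7 m[φ4→X0] = [8, 4, 0, 9]
r7 m[φ5→X2] = [3, 0, 0, 8]
r7 m[φ6→X2] = [4, 8, 2, 0]
r7 m[X0→φ0] = [23, 21, 11, 22]
r7 m[X0→φ1] = [18, 15, 5, 17]
r7 m[X0→φ3] = [27, 20, 12, 22]
r7 m[X0→φ4] = [22, 22, 14, 17]
r7 m[X2→φ0] = [7, 8, 2, 8]
r7 m[X2→φ5] = [17, 26, 14, 20]
r7 m[X2→φ6] = [16, 18, 12, 28]
r7 m[X4→φ1] = [9, 8, 8, 3]
r7 m[X4→φ2] = [13, 6, 13, 11]
fixed point reached at round 7
b[X2] = ⊗ incoming = [20, 26, 14, 28]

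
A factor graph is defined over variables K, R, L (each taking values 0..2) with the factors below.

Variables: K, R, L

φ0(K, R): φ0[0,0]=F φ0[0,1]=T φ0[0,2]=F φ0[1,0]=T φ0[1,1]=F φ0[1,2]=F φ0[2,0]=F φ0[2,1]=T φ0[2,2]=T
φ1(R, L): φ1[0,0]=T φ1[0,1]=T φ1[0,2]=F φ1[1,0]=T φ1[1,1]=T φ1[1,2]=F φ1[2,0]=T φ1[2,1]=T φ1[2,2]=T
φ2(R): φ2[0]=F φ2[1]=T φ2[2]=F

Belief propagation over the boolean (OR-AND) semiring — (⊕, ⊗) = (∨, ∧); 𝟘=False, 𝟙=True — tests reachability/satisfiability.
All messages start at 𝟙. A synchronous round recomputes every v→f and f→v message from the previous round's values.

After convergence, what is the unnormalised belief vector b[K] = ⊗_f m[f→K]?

init: all messages = 𝟙 over 3 values
r1 m[φ0→K] = [T, T, T]
r1 m[φ0→R] = [T, T, T]
r1 m[φ1→R] = [T, T, T]
r1 m[φ1→L] = [T, T, T]
r1 m[φ2→R] = [F, T, F]
r1 m[K→φ0] = [T, T, T]
r1 m[R→φ0] = [T, T, T]
r1 m[R→φ1] = [T, T, T]
r1 m[R→φ2] = [T, T, T]
r1 m[L→φ1] = [T, T, T]
r2 m[φ0→K] = [T, T, T]
r2 m[φ0→R] = [T, T, T]
r2 m[φ1→R] = [T, T, T]
r2 m[φ1→L] = [T, T, T]
r2 m[φ2→R] = [F, T, F]
r2 m[K→φ0] = [T, T, T]
r2 m[R→φ0] = [F, T, F]
r2 m[R→φ1] = [F, T, F]
r2 m[R→φ2] = [T, T, T]
r2 m[L→φ1] = [T, T, T]
r3 m[φ0→K] = [T, F, T]
r3 m[φ0→R] = [T, T, T]
r3 m[φ1→R] = [T, T, T]
r3 m[φ1→L] = [T, T, F]
r3 m[φ2→R] = [F, T, F]
r3 m[K→φ0] = [T, T, T]
r3 m[R→φ0] = [F, T, F]
r3 m[R→φ1] = [F, T, F]
r3 m[R→φ2] = [T, T, T]
r3 m[L→φ1] = [T, T, T]
r4 m[φ0→K] = [T, F, T]
r4 m[φ0→R] = [T, T, T]
r4 m[φ1→R] = [T, T, T]
r4 m[φ1→L] = [T, T, F]
r4 m[φ2→R] = [F, T, F]
r4 m[K→φ0] = [T, T, T]
r4 m[R→φ0] = [F, T, F]
r4 m[R→φ1] = [F, T, F]
r4 m[R→φ2] = [T, T, T]
r4 m[L→φ1] = [T, T, T]
fixed point reached at round 4
b[K] = ⊗ incoming = [T, F, T]

b[K] = [T, F, T]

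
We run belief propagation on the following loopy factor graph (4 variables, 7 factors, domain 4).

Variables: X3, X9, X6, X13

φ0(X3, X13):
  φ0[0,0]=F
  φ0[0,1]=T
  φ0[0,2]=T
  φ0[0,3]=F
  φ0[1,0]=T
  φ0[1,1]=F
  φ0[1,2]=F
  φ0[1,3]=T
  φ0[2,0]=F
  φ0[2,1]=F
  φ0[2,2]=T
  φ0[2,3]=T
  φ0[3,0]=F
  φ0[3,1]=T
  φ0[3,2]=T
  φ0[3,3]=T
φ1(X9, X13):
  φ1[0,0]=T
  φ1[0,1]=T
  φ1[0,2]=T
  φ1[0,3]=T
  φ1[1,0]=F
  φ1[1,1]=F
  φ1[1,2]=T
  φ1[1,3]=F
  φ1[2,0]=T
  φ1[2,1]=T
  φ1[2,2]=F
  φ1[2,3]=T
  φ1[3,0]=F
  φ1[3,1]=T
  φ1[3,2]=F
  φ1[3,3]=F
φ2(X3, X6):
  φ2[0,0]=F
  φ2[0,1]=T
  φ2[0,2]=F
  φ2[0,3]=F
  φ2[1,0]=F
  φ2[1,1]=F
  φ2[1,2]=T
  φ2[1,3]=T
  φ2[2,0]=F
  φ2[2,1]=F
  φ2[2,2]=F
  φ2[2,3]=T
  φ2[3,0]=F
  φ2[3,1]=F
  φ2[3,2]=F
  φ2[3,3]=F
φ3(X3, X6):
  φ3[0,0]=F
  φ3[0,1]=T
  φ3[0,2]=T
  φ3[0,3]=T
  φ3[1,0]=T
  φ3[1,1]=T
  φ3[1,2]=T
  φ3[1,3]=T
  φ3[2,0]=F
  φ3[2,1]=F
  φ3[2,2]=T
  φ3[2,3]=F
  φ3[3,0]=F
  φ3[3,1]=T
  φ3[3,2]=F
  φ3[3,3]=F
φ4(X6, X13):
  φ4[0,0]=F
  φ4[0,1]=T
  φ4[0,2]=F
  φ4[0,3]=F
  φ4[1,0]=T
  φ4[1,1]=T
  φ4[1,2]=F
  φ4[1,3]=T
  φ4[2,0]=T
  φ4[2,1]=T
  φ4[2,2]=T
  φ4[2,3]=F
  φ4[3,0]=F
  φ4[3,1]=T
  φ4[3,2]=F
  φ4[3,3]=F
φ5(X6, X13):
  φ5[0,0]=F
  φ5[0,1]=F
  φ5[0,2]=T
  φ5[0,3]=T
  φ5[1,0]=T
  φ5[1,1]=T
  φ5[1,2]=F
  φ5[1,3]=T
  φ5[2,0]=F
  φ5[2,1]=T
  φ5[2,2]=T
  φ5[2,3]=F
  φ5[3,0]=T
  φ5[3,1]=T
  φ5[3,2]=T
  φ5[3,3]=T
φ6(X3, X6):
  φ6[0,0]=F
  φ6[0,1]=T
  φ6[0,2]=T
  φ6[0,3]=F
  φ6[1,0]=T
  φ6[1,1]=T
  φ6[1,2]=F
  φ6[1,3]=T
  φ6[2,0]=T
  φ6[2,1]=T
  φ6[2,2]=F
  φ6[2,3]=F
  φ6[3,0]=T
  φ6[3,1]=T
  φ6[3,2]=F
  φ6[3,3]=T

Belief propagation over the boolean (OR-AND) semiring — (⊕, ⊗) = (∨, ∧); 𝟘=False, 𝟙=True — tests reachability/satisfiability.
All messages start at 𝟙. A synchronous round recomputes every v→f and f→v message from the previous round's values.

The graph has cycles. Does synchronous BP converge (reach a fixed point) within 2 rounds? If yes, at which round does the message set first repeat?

init: all messages = 𝟙 over 4 values
r1 m[φ0→X3] = [T, T, T, T]
r1 m[φ0→X13] = [T, T, T, T]
r1 m[φ1→X9] = [T, T, T, T]
r1 m[φ1→X13] = [T, T, T, T]
r1 m[φ2→X3] = [T, T, T, F]
r1 m[φ2→X6] = [F, T, T, T]
r1 m[φ3→X3] = [T, T, T, T]
r1 m[φ3→X6] = [T, T, T, T]
r1 m[φ4→X6] = [T, T, T, T]
r1 m[φ4→X13] = [T, T, T, T]
r1 m[φ5→X6] = [T, T, T, T]
r1 m[φ5→X13] = [T, T, T, T]
r1 m[φ6→X3] = [T, T, T, T]
r1 m[φ6→X6] = [T, T, T, T]
r1 m[X3→φ0] = [T, T, T, T]
r1 m[X3→φ2] = [T, T, T, T]
r1 m[X3→φ3] = [T, T, T, T]
r1 m[X3→φ6] = [T, T, T, T]
r1 m[X9→φ1] = [T, T, T, T]
r1 m[X6→φ2] = [T, T, T, T]
r1 m[X6→φ3] = [T, T, T, T]
r1 m[X6→φ4] = [T, T, T, T]
r1 m[X6→φ5] = [T, T, T, T]
r1 m[X6→φ6] = [T, T, T, T]
r1 m[X13→φ0] = [T, T, T, T]
r1 m[X13→φ1] = [T, T, T, T]
r1 m[X13→φ4] = [T, T, T, T]
r1 m[X13→φ5] = [T, T, T, T]
r2 m[φ0→X3] = [T, T, T, T]
r2 m[φ0→X13] = [T, T, T, T]
r2 m[φ1→X9] = [T, T, T, T]
r2 m[φ1→X13] = [T, T, T, T]
r2 m[φ2→X3] = [T, T, T, F]
r2 m[φ2→X6] = [F, T, T, T]
r2 m[φ3→X3] = [T, T, T, T]
r2 m[φ3→X6] = [T, T, T, T]
r2 m[φ4→X6] = [T, T, T, T]
r2 m[φ4→X13] = [T, T, T, T]
r2 m[φ5→X6] = [T, T, T, T]
r2 m[φ5→X13] = [T, T, T, T]
r2 m[φ6→X3] = [T, T, T, T]
r2 m[φ6→X6] = [T, T, T, T]
r2 m[X3→φ0] = [T, T, T, F]
r2 m[X3→φ2] = [T, T, T, T]
r2 m[X3→φ3] = [T, T, T, F]
r2 m[X3→φ6] = [T, T, T, F]
r2 m[X9→φ1] = [T, T, T, T]
r2 m[X6→φ2] = [T, T, T, T]
r2 m[X6→φ3] = [F, T, T, T]
r2 m[X6→φ4] = [F, T, T, T]
r2 m[X6→φ5] = [F, T, T, T]
r2 m[X6→φ6] = [F, T, T, T]
r2 m[X13→φ0] = [T, T, T, T]
r2 m[X13→φ1] = [T, T, T, T]
r2 m[X13→φ4] = [T, T, T, T]
r2 m[X13→φ5] = [T, T, T, T]
no fixed point within 2 rounds

NOT CONVERGED within 2 rounds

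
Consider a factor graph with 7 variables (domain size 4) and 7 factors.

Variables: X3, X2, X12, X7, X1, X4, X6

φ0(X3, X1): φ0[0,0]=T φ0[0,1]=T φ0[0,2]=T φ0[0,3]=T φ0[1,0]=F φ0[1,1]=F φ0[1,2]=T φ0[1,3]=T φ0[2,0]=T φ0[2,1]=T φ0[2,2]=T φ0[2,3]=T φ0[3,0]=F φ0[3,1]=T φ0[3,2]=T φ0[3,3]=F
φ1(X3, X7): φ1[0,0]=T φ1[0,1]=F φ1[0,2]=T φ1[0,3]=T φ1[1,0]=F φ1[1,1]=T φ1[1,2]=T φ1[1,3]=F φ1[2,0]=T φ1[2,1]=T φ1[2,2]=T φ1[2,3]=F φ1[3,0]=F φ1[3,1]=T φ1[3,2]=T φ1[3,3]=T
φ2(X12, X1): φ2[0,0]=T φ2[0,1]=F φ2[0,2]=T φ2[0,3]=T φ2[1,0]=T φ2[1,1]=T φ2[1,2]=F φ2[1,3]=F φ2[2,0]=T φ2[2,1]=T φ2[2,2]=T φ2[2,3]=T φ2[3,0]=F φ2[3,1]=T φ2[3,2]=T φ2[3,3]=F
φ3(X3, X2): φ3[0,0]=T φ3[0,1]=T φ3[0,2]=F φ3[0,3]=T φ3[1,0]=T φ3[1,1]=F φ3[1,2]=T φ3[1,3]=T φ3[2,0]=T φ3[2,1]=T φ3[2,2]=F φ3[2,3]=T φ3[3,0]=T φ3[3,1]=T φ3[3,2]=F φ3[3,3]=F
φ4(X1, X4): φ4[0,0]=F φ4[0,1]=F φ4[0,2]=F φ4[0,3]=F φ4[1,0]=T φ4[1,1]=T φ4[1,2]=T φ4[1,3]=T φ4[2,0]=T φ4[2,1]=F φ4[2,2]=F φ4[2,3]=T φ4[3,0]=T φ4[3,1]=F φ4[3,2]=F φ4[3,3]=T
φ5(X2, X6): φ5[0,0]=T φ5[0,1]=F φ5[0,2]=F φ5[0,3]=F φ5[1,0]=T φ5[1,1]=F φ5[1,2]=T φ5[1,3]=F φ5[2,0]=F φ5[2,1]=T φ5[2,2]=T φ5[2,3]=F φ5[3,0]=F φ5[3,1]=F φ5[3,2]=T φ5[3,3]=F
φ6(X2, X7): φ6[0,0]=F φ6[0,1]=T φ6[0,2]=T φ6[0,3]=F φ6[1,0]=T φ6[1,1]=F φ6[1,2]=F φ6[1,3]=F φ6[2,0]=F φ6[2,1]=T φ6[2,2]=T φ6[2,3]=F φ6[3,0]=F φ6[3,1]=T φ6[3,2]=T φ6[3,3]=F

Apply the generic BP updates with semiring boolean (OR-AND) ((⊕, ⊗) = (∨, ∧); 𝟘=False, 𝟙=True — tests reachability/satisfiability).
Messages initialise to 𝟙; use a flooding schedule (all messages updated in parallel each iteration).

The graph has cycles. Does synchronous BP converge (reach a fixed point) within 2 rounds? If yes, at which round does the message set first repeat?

init: all messages = 𝟙 over 4 values
r1 m[φ0→X3] = [T, T, T, T]
r1 m[φ0→X1] = [T, T, T, T]
r1 m[φ1→X3] = [T, T, T, T]
r1 m[φ1→X7] = [T, T, T, T]
r1 m[φ2→X12] = [T, T, T, T]
r1 m[φ2→X1] = [T, T, T, T]
r1 m[φ3→X3] = [T, T, T, T]
r1 m[φ3→X2] = [T, T, T, T]
r1 m[φ4→X1] = [F, T, T, T]
r1 m[φ4→X4] = [T, T, T, T]
r1 m[φ5→X2] = [T, T, T, T]
r1 m[φ5→X6] = [T, T, T, F]
r1 m[φ6→X2] = [T, T, T, T]
r1 m[φ6→X7] = [T, T, T, F]
r1 m[X3→φ0] = [T, T, T, T]
r1 m[X3→φ1] = [T, T, T, T]
r1 m[X3→φ3] = [T, T, T, T]
r1 m[X2→φ3] = [T, T, T, T]
r1 m[X2→φ5] = [T, T, T, T]
r1 m[X2→φ6] = [T, T, T, T]
r1 m[X12→φ2] = [T, T, T, T]
r1 m[X7→φ1] = [T, T, T, T]
r1 m[X7→φ6] = [T, T, T, T]
r1 m[X1→φ0] = [T, T, T, T]
r1 m[X1→φ2] = [T, T, T, T]
r1 m[X1→φ4] = [T, T, T, T]
r1 m[X4→φ4] = [T, T, T, T]
r1 m[X6→φ5] = [T, T, T, T]
r2 m[φ0→X3] = [T, T, T, T]
r2 m[φ0→X1] = [T, T, T, T]
r2 m[φ1→X3] = [T, T, T, T]
r2 m[φ1→X7] = [T, T, T, T]
r2 m[φ2→X12] = [T, T, T, T]
r2 m[φ2→X1] = [T, T, T, T]
r2 m[φ3→X3] = [T, T, T, T]
r2 m[φ3→X2] = [T, T, T, T]
r2 m[φ4→X1] = [F, T, T, T]
r2 m[φ4→X4] = [T, T, T, T]
r2 m[φ5→X2] = [T, T, T, T]
r2 m[φ5→X6] = [T, T, T, F]
r2 m[φ6→X2] = [T, T, T, T]
r2 m[φ6→X7] = [T, T, T, F]
r2 m[X3→φ0] = [T, T, T, T]
r2 m[X3→φ1] = [T, T, T, T]
r2 m[X3→φ3] = [T, T, T, T]
r2 m[X2→φ3] = [T, T, T, T]
r2 m[X2→φ5] = [T, T, T, T]
r2 m[X2→φ6] = [T, T, T, T]
r2 m[X12→φ2] = [T, T, T, T]
r2 m[X7→φ1] = [T, T, T, F]
r2 m[X7→φ6] = [T, T, T, T]
r2 m[X1→φ0] = [F, T, T, T]
r2 m[X1→φ2] = [F, T, T, T]
r2 m[X1→φ4] = [T, T, T, T]
r2 m[X4→φ4] = [T, T, T, T]
r2 m[X6→φ5] = [T, T, T, T]
no fixed point within 2 rounds

NOT CONVERGED within 2 rounds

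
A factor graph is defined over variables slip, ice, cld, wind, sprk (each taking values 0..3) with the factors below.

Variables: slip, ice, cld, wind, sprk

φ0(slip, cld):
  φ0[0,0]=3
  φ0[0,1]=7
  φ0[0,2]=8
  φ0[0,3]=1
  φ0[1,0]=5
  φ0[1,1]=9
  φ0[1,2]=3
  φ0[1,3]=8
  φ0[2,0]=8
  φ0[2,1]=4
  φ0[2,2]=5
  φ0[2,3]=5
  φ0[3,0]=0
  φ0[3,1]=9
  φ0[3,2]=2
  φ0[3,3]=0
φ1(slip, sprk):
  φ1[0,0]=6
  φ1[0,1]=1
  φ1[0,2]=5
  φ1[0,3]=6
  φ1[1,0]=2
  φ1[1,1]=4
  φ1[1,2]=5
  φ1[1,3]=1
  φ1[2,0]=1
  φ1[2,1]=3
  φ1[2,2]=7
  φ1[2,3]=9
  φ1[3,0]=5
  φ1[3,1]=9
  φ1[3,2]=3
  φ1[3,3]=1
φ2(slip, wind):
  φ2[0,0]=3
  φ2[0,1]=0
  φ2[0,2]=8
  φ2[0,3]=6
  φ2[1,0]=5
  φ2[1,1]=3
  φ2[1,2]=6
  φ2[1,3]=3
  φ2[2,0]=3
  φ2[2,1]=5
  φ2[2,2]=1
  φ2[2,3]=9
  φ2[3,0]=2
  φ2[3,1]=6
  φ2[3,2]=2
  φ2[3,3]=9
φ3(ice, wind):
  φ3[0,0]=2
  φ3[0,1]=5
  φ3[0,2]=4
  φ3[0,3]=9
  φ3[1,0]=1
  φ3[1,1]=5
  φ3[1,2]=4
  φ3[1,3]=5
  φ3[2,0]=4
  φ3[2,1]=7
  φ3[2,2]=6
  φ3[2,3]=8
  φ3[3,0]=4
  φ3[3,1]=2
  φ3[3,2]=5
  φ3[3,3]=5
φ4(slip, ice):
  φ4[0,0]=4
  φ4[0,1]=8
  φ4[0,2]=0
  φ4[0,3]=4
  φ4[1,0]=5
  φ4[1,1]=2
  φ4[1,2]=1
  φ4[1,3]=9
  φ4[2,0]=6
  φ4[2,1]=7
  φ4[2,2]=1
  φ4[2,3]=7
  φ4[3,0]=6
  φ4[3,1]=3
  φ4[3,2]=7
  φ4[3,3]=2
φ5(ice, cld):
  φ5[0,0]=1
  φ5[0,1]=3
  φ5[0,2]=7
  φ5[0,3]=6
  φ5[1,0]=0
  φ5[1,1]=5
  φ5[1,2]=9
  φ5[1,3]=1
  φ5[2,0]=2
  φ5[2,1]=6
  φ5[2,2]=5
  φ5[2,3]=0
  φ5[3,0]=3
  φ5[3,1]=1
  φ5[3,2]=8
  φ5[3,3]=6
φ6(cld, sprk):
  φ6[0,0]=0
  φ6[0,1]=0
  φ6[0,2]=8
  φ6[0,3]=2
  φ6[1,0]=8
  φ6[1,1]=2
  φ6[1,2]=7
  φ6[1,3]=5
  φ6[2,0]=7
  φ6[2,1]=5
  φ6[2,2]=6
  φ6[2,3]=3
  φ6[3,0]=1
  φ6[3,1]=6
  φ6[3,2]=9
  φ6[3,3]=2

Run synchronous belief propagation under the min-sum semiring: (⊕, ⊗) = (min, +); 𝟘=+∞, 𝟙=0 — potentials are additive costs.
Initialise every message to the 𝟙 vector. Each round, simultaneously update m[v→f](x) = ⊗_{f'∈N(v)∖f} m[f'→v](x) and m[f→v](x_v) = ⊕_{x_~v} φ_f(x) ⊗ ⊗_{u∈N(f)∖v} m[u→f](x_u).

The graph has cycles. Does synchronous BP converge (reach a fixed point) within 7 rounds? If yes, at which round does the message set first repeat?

NOT CONVERGED within 7 rounds

init: all messages = 𝟙 over 4 values
r1 m[φ0→slip] = [1, 3, 4, 0]
r1 m[φ0→cld] = [0, 4, 2, 0]
r1 m[φ1→slip] = [1, 1, 1, 1]
r1 m[φ1→sprk] = [1, 1, 3, 1]
r1 m[φ2→slip] = [0, 3, 1, 2]
r1 m[φ2→wind] = [2, 0, 1, 3]
r1 m[φ3→ice] = [2, 1, 4, 2]
r1 m[φ3→wind] = [1, 2, 4, 5]
r1 m[φ4→slip] = [0, 1, 1, 2]
r1 m[φ4→ice] = [4, 2, 0, 2]
r1 m[φ5→ice] = [1, 0, 0, 1]
r1 m[φ5→cld] = [0, 1, 5, 0]
r1 m[φ6→cld] = [0, 2, 3, 1]
r1 m[φ6→sprk] = [0, 0, 6, 2]
r1 m[slip→φ0] = [0, 0, 0, 0]
r1 m[slip→φ1] = [0, 0, 0, 0]
r1 m[slip→φ2] = [0, 0, 0, 0]
r1 m[slip→φ4] = [0, 0, 0, 0]
r1 m[ice→φ3] = [0, 0, 0, 0]
r1 m[ice→φ4] = [0, 0, 0, 0]
r1 m[ice→φ5] = [0, 0, 0, 0]
r1 m[cld→φ0] = [0, 0, 0, 0]
r1 m[cld→φ5] = [0, 0, 0, 0]
r1 m[cld→φ6] = [0, 0, 0, 0]
r1 m[wind→φ2] = [0, 0, 0, 0]
r1 m[wind→φ3] = [0, 0, 0, 0]
r1 m[sprk→φ1] = [0, 0, 0, 0]
r1 m[sprk→φ6] = [0, 0, 0, 0]
r2 m[φ0→slip] = [1, 3, 4, 0]
r2 m[φ0→cld] = [0, 4, 2, 0]
r2 m[φ1→slip] = [1, 1, 1, 1]
r2 m[φ1→sprk] = [1, 1, 3, 1]
r2 m[φ2→slip] = [0, 3, 1, 2]
r2 m[φ2→wind] = [2, 0, 1, 3]
r2 m[φ3→ice] = [2, 1, 4, 2]
r2 m[φ3→wind] = [1, 2, 4, 5]
r2 m[φ4→slip] = [0, 1, 1, 2]
r2 m[φ4→ice] = [4, 2, 0, 2]
r2 m[φ5→ice] = [1, 0, 0, 1]
r2 m[φ5→cld] = [0, 1, 5, 0]
r2 m[φ6→cld] = [0, 2, 3, 1]
r2 m[φ6→sprk] = [0, 0, 6, 2]
r2 m[slip→φ0] = [1, 5, 3, 5]
r2 m[slip→φ1] = [1, 7, 6, 4]
r2 m[slip→φ2] = [2, 5, 6, 3]
r2 m[slip→φ4] = [2, 7, 6, 3]
r2 m[ice→φ3] = [5, 2, 0, 3]
r2 m[ice→φ4] = [3, 1, 4, 3]
r2 m[ice→φ5] = [6, 3, 4, 4]
r2 m[cld→φ0] = [0, 3, 8, 1]
r2 m[cld→φ5] = [0, 6, 5, 1]
r2 m[cld→φ6] = [0, 5, 7, 0]
r2 m[wind→φ2] = [1, 2, 4, 5]
r2 m[wind→φ3] = [2, 0, 1, 3]
r2 m[sprk→φ1] = [0, 0, 6, 2]
r2 m[sprk→φ6] = [1, 1, 3, 1]
r3 m[φ0→slip] = [2, 5, 6, 0]
r3 m[φ0→cld] = [4, 7, 7, 2]
r3 m[φ1→slip] = [1, 2, 1, 3]
r3 m[φ1→sprk] = [7, 2, 6, 5]
r3 m[φ2→slip] = [2, 5, 4, 3]
r3 m[φ2→wind] = [5, 2, 5, 8]
r3 m[φ3→ice] = [4, 3, 6, 2]
r3 m[φ3→wind] = [3, 5, 6, 7]
r3 m[φ4→slip] = [4, 3, 5, 4]
r3 m[φ4→ice] = [6, 6, 2, 5]
r3 m[φ5→ice] = [1, 0, 1, 3]
r3 m[φ5→cld] = [3, 5, 9, 4]
r3 m[φ6→cld] = [1, 3, 4, 2]
r3 m[φ6→sprk] = [0, 0, 8, 2]
r3 m[slip→φ0] = [1, 5, 3, 5]
r3 m[slip→φ1] = [1, 7, 6, 4]
r3 m[slip→φ2] = [2, 5, 6, 3]
r3 m[slip→φ4] = [2, 7, 6, 3]
r3 m[ice→φ3] = [5, 2, 0, 3]
r3 m[ice→φ4] = [3, 1, 4, 3]
r3 m[ice→φ5] = [6, 3, 4, 4]
r3 m[cld→φ0] = [0, 3, 8, 1]
r3 m[cld→φ5] = [0, 6, 5, 1]
r3 m[cld→φ6] = [0, 5, 7, 0]
r3 m[wind→φ2] = [1, 2, 4, 5]
r3 m[wind→φ3] = [2, 0, 1, 3]
r3 m[sprk→φ1] = [0, 0, 6, 2]
r3 m[sprk→φ6] = [1, 1, 3, 1]
r4 m[φ0→slip] = [2, 5, 6, 0]
r4 m[φ0→cld] = [4, 7, 7, 2]
r4 m[φ1→slip] = [1, 2, 1, 3]
r4 m[φ1→sprk] = [7, 2, 6, 5]
r4 m[φ2→slip] = [2, 5, 4, 3]
r4 m[φ2→wind] = [5, 2, 5, 8]
r4 m[φ3→ice] = [4, 3, 6, 2]
r4 m[φ3→wind] = [3, 5, 6, 7]
r4 m[φ4→slip] = [4, 3, 5, 4]
r4 m[φ4→ice] = [6, 6, 2, 5]
r4 m[φ5→ice] = [1, 0, 1, 3]
r4 m[φ5→cld] = [3, 5, 9, 4]
r4 m[φ6→cld] = [1, 3, 4, 2]
r4 m[φ6→sprk] = [0, 0, 8, 2]
r4 m[slip→φ0] = [7, 10, 10, 10]
r4 m[slip→φ1] = [8, 13, 15, 7]
r4 m[slip→φ2] = [7, 10, 12, 7]
r4 m[slip→φ4] = [5, 12, 11, 6]
r4 m[ice→φ3] = [7, 6, 3, 8]
r4 m[ice→φ4] = [5, 3, 7, 5]
r4 m[ice→φ5] = [10, 9, 8, 7]
r4 m[cld→φ0] = [4, 8, 13, 6]
r4 m[cld→φ5] = [5, 10, 11, 4]
r4 m[cld→φ6] = [7, 12, 16, 6]
r4 m[wind→φ2] = [3, 5, 6, 7]
r4 m[wind→φ3] = [5, 2, 5, 8]
r4 m[sprk→φ1] = [0, 0, 8, 2]
r4 m[sprk→φ6] = [7, 2, 6, 5]
r5 m[φ0→slip] = [7, 9, 11, 4]
r5 m[φ0→cld] = [10, 14, 12, 8]
r5 m[φ1→slip] = [1, 2, 1, 3]
r5 m[φ1→sprk] = [12, 9, 10, 8]
r5 m[φ2→slip] = [5, 8, 6, 5]
r5 m[φ2→wind] = [9, 7, 9, 13]
r5 m[φ3→ice] = [7, 6, 9, 4]
r5 m[φ3→wind] = [7, 10, 9, 11]
r5 m[φ4→slip] = [7, 5, 8, 6]
r5 m[φ4→ice] = [9, 9, 5, 8]
r5 m[φ5→ice] = [6, 5, 4, 8]
r5 m[φ5→cld] = [9, 8, 13, 8]
r5 m[φ6→cld] = [2, 4, 7, 7]
r5 m[φ6→sprk] = [7, 7, 15, 8]
r5 m[slip→φ0] = [7, 10, 10, 10]
r5 m[slip→φ1] = [8, 13, 15, 7]
r5 m[slip→φ2] = [7, 10, 12, 7]
r5 m[slip→φ4] = [5, 12, 11, 6]
r5 m[ice→φ3] = [7, 6, 3, 8]
r5 m[ice→φ4] = [5, 3, 7, 5]
r5 m[ice→φ5] = [10, 9, 8, 7]
r5 m[cld→φ0] = [4, 8, 13, 6]
r5 m[cld→φ5] = [5, 10, 11, 4]
r5 m[cld→φ6] = [7, 12, 16, 6]
r5 m[wind→φ2] = [3, 5, 6, 7]
r5 m[wind→φ3] = [5, 2, 5, 8]
r5 m[sprk→φ1] = [0, 0, 8, 2]
r5 m[sprk→φ6] = [7, 2, 6, 5]
r6 m[φ0→slip] = [7, 9, 11, 4]
r6 m[φ0→cld] = [10, 14, 12, 8]
r6 m[φ1→slip] = [1, 2, 1, 3]
r6 m[φ1→sprk] = [12, 9, 10, 8]
r6 m[φ2→slip] = [5, 8, 6, 5]
r6 m[φ2→wind] = [9, 7, 9, 13]
r6 m[φ3→ice] = [7, 6, 9, 4]
r6 m[φ3→wind] = [7, 10, 9, 11]
r6 m[φ4→slip] = [7, 5, 8, 6]
r6 m[φ4→ice] = [9, 9, 5, 8]
r6 m[φ5→ice] = [6, 5, 4, 8]
r6 m[φ5→cld] = [9, 8, 13, 8]
r6 m[φ6→cld] = [2, 4, 7, 7]
r6 m[φ6→sprk] = [7, 7, 15, 8]
r6 m[slip→φ0] = [13, 15, 15, 14]
r6 m[slip→φ1] = [19, 22, 25, 15]
r6 m[slip→φ2] = [15, 16, 20, 13]
r6 m[slip→φ4] = [13, 19, 18, 12]
r6 m[ice→φ3] = [15, 14, 9, 16]
r6 m[ice→φ4] = [13, 11, 13, 12]
r6 m[ice→φ5] = [16, 15, 14, 12]
r6 m[cld→φ0] = [11, 12, 20, 15]
r6 m[cld→φ5] = [12, 18, 19, 15]
r6 m[cld→φ6] = [19, 22, 25, 16]
r6 m[wind→φ2] = [7, 10, 9, 11]
r6 m[wind→φ3] = [9, 7, 9, 13]
r6 m[sprk→φ1] = [7, 7, 15, 8]
r6 m[sprk→φ6] = [12, 9, 10, 8]
r7 m[φ0→slip] = [14, 16, 16, 11]
r7 m[φ0→cld] = [14, 19, 16, 14]
r7 m[φ1→slip] = [8, 9, 8, 9]
r7 m[φ1→sprk] = [20, 20, 18, 16]
r7 m[φ2→slip] = [10, 12, 10, 9]
r7 m[φ2→wind] = [15, 15, 15, 19]
r7 m[φ3→ice] = [11, 10, 13, 9]
r7 m[φ3→wind] = [13, 16, 15, 17]
r7 m[φ4→slip] = [13, 13, 14, 14]
r7 m[φ4→ice] = [17, 15, 13, 14]
r7 m[φ5→ice] = [13, 12, 14, 15]
r7 m[φ5→cld] = [15, 13, 19, 14]
r7 m[φ6→cld] = [9, 11, 11, 10]
r7 m[φ6→sprk] = [17, 19, 25, 18]
r7 m[slip→φ0] = [13, 15, 15, 14]
r7 m[slip→φ1] = [19, 22, 25, 15]
r7 m[slip→φ2] = [15, 16, 20, 13]
r7 m[slip→φ4] = [13, 19, 18, 12]
r7 m[ice→φ3] = [15, 14, 9, 16]
r7 m[ice→φ4] = [13, 11, 13, 12]
r7 m[ice→φ5] = [16, 15, 14, 12]
r7 m[cld→φ0] = [11, 12, 20, 15]
r7 m[cld→φ5] = [12, 18, 19, 15]
r7 m[cld→φ6] = [19, 22, 25, 16]
r7 m[wind→φ2] = [7, 10, 9, 11]
r7 m[wind→φ3] = [9, 7, 9, 13]
r7 m[sprk→φ1] = [7, 7, 15, 8]
r7 m[sprk→φ6] = [12, 9, 10, 8]
no fixed point within 7 rounds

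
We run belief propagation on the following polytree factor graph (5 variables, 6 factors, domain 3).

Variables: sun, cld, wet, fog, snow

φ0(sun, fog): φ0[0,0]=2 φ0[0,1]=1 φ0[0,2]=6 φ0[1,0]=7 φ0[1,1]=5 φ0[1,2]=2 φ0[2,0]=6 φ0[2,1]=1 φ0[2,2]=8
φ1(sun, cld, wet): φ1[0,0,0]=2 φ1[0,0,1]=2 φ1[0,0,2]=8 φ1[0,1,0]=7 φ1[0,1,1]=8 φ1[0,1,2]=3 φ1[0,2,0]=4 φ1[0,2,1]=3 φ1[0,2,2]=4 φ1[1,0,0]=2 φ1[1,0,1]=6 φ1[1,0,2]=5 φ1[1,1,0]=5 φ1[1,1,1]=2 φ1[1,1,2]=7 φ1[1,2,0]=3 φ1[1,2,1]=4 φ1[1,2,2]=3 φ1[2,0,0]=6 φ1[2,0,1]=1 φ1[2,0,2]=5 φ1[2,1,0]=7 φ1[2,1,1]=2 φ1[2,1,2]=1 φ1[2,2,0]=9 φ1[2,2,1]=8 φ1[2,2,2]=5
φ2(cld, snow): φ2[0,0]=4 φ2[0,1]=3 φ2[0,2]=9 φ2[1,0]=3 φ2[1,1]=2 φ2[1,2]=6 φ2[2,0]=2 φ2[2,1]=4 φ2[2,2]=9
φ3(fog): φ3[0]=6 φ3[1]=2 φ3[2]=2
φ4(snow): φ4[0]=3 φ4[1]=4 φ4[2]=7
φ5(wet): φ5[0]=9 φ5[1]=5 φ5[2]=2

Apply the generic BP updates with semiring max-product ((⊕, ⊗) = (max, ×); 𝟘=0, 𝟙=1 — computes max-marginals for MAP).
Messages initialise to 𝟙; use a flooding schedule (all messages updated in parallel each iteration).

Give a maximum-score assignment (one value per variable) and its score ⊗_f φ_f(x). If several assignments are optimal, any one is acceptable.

init: all messages = 𝟙 over 3 values
r1 m[φ0→sun] = [6, 7, 8]
r1 m[φ0→fog] = [7, 5, 8]
r1 m[φ1→sun] = [8, 7, 9]
r1 m[φ1→cld] = [8, 8, 9]
r1 m[φ1→wet] = [9, 8, 8]
r1 m[φ2→cld] = [9, 6, 9]
r1 m[φ2→snow] = [4, 4, 9]
r1 m[φ3→fog] = [6, 2, 2]
r1 m[φ4→snow] = [3, 4, 7]
r1 m[φ5→wet] = [9, 5, 2]
r1 m[sun→φ0] = [1, 1, 1]
r1 m[sun→φ1] = [1, 1, 1]
r1 m[cld→φ1] = [1, 1, 1]
r1 m[cld→φ2] = [1, 1, 1]
r1 m[wet→φ1] = [1, 1, 1]
r1 m[wet→φ5] = [1, 1, 1]
r1 m[fog→φ0] = [1, 1, 1]
r1 m[fog→φ3] = [1, 1, 1]
r1 m[snow→φ2] = [1, 1, 1]
r1 m[snow→φ4] = [1, 1, 1]
r2 m[φ0→sun] = [6, 7, 8]
r2 m[φ0→fog] = [7, 5, 8]
r2 m[φ1→sun] = [8, 7, 9]
r2 m[φ1→cld] = [8, 8, 9]
r2 m[φ1→wet] = [9, 8, 8]
r2 m[φ2→cld] = [9, 6, 9]
r2 m[φ2→snow] = [4, 4, 9]
r2 m[φ3→fog] = [6, 2, 2]
r2 m[φ4→snow] = [3, 4, 7]
r2 m[φ5→wet] = [9, 5, 2]
r2 m[sun→φ0] = [8, 7, 9]
r2 m[sun→φ1] = [6, 7, 8]
r2 m[cld→φ1] = [9, 6, 9]
r2 m[cld→φ2] = [8, 8, 9]
r2 m[wet→φ1] = [9, 5, 2]
r2 m[wet→φ5] = [9, 8, 8]
r2 m[fog→φ0] = [6, 2, 2]
r2 m[fog→φ3] = [7, 5, 8]
r2 m[snow→φ2] = [3, 4, 7]
r2 m[snow→φ4] = [4, 4, 9]
r3 m[φ0→sun] = [12, 42, 36]
r3 m[φ0→fog] = [54, 35, 72]
r3 m[φ1→sun] = [378, 270, 729]
r3 m[φ1→cld] = [432, 504, 648]
r3 m[φ1→wet] = [648, 576, 432]
r3 m[φ2→cld] = [63, 42, 63]
r3 m[φ2→snow] = [32, 36, 81]
r3 m[φ3→fog] = [6, 2, 2]
r3 m[φ4→snow] = [3, 4, 7]
r3 m[φ5→wet] = [9, 5, 2]
r3 m[sun→φ0] = [8, 7, 9]
r3 m[sun→φ1] = [6, 7, 8]
r3 m[cld→φ1] = [9, 6, 9]
r3 m[cld→φ2] = [8, 8, 9]
r3 m[wet→φ1] = [9, 5, 2]
r3 m[wet→φ5] = [9, 8, 8]
r3 m[fog→φ0] = [6, 2, 2]
r3 m[fog→φ3] = [7, 5, 8]
r3 m[snow→φ2] = [3, 4, 7]
r3 m[snow→φ4] = [4, 4, 9]
r4 m[φ0→sun] = [12, 42, 36]
r4 m[φ0→fog] = [54, 35, 72]
r4 m[φ1→sun] = [378, 270, 729]
r4 m[φ1→cld] = [432, 504, 648]
r4 m[φ1→wet] = [648, 576, 432]
r4 m[φ2→cld] = [63, 42, 63]
r4 m[φ2→snow] = [32, 36, 81]
r4 m[φ3→fog] = [6, 2, 2]
r4 m[φ4→snow] = [3, 4, 7]
r4 m[φ5→wet] = [9, 5, 2]
r4 m[sun→φ0] = [378, 270, 729]
r4 m[sun→φ1] = [12, 42, 36]
r4 m[cld→φ1] = [63, 42, 63]
r4 m[cld→φ2] = [432, 504, 648]
r4 m[wet→φ1] = [9, 5, 2]
r4 m[wet→φ5] = [648, 576, 432]
r4 m[fog→φ0] = [6, 2, 2]
r4 m[fog→φ3] = [54, 35, 72]
r4 m[snow→φ2] = [3, 4, 7]
r4 m[snow→φ4] = [32, 36, 81]
r5 m[φ0→sun] = [12, 42, 36]
r5 m[φ0→fog] = [4374, 1350, 5832]
r5 m[φ1→sun] = [2646, 1890, 5103]
r5 m[φ1→cld] = [1944, 2268, 2916]
r5 m[φ1→wet] = [20412, 18144, 13230]
r5 m[φ2→cld] = [63, 42, 63]
r5 m[φ2→snow] = [1728, 2592, 5832]
r5 m[φ3→fog] = [6, 2, 2]
r5 m[φ4→snow] = [3, 4, 7]
r5 m[φ5→wet] = [9, 5, 2]
r5 m[sun→φ0] = [378, 270, 729]
r5 m[sun→φ1] = [12, 42, 36]
r5 m[cld→φ1] = [63, 42, 63]
r5 m[cld→φ2] = [432, 504, 648]
r5 m[wet→φ1] = [9, 5, 2]
r5 m[wet→φ5] = [648, 576, 432]
r5 m[fog→φ0] = [6, 2, 2]
r5 m[fog→φ3] = [54, 35, 72]
r5 m[snow→φ2] = [3, 4, 7]
r5 m[snow→φ4] = [32, 36, 81]
r6 m[φ0→sun] = [12, 42, 36]
r6 m[φ0→fog] = [4374, 1350, 5832]
r6 m[φ1→sun] = [2646, 1890, 5103]
r6 m[φ1→cld] = [1944, 2268, 2916]
r6 m[φ1→wet] = [20412, 18144, 13230]
r6 m[φ2→cld] = [63, 42, 63]
r6 m[φ2→snow] = [1728, 2592, 5832]
r6 m[φ3→fog] = [6, 2, 2]
r6 m[φ4→snow] = [3, 4, 7]
r6 m[φ5→wet] = [9, 5, 2]
r6 m[sun→φ0] = [2646, 1890, 5103]
r6 m[sun→φ1] = [12, 42, 36]
r6 m[cld→φ1] = [63, 42, 63]
r6 m[cld→φ2] = [1944, 2268, 2916]
r6 m[wet→φ1] = [9, 5, 2]
r6 m[wet→φ5] = [20412, 18144, 13230]
r6 m[fog→φ0] = [6, 2, 2]
r6 m[fog→φ3] = [4374, 1350, 5832]
r6 m[snow→φ2] = [3, 4, 7]
r6 m[snow→φ4] = [1728, 2592, 5832]
r7 m[φ0→sun] = [12, 42, 36]
r7 m[φ0→fog] = [30618, 9450, 40824]
r7 m[φ1→sun] = [2646, 1890, 5103]
r7 m[φ1→cld] = [1944, 2268, 2916]
r7 m[φ1→wet] = [20412, 18144, 13230]
r7 m[φ2→cld] = [63, 42, 63]
r7 m[φ2→snow] = [7776, 11664, 26244]
r7 m[φ3→fog] = [6, 2, 2]
r7 m[φ4→snow] = [3, 4, 7]
r7 m[φ5→wet] = [9, 5, 2]
r7 m[sun→φ0] = [2646, 1890, 5103]
r7 m[sun→φ1] = [12, 42, 36]
r7 m[cld→φ1] = [63, 42, 63]
r7 m[cld→φ2] = [1944, 2268, 2916]
r7 m[wet→φ1] = [9, 5, 2]
r7 m[wet→φ5] = [20412, 18144, 13230]
r7 m[fog→φ0] = [6, 2, 2]
r7 m[fog→φ3] = [4374, 1350, 5832]
r7 m[snow→φ2] = [3, 4, 7]
r7 m[snow→φ4] = [1728, 2592, 5832]
r8 m[φ0→sun] = [12, 42, 36]
r8 m[φ0→fog] = [30618, 9450, 40824]
r8 m[φ1→sun] = [2646, 1890, 5103]
r8 m[φ1→cld] = [1944, 2268, 2916]
r8 m[φ1→wet] = [20412, 18144, 13230]
r8 m[φ2→cld] = [63, 42, 63]
r8 m[φ2→snow] = [7776, 11664, 26244]
r8 m[φ3→fog] = [6, 2, 2]
r8 m[φ4→snow] = [3, 4, 7]
r8 m[φ5→wet] = [9, 5, 2]
r8 m[sun→φ0] = [2646, 1890, 5103]
r8 m[sun→φ1] = [12, 42, 36]
r8 m[cld→φ1] = [63, 42, 63]
r8 m[cld→φ2] = [1944, 2268, 2916]
r8 m[wet→φ1] = [9, 5, 2]
r8 m[wet→φ5] = [20412, 18144, 13230]
r8 m[fog→φ0] = [6, 2, 2]
r8 m[fog→φ3] = [30618, 9450, 40824]
r8 m[snow→φ2] = [3, 4, 7]
r8 m[snow→φ4] = [7776, 11664, 26244]
r9 m[φ0→sun] = [12, 42, 36]
r9 m[φ0→fog] = [30618, 9450, 40824]
r9 m[φ1→sun] = [2646, 1890, 5103]
r9 m[φ1→cld] = [1944, 2268, 2916]
r9 m[φ1→wet] = [20412, 18144, 13230]
r9 m[φ2→cld] = [63, 42, 63]
r9 m[φ2→snow] = [7776, 11664, 26244]
r9 m[φ3→fog] = [6, 2, 2]
r9 m[φ4→snow] = [3, 4, 7]
r9 m[φ5→wet] = [9, 5, 2]
r9 m[sun→φ0] = [2646, 1890, 5103]
r9 m[sun→φ1] = [12, 42, 36]
r9 m[cld→φ1] = [63, 42, 63]
r9 m[cld→φ2] = [1944, 2268, 2916]
r9 m[wet→φ1] = [9, 5, 2]
r9 m[wet→φ5] = [20412, 18144, 13230]
r9 m[fog→φ0] = [6, 2, 2]
r9 m[fog→φ3] = [30618, 9450, 40824]
r9 m[snow→φ2] = [3, 4, 7]
r9 m[snow→φ4] = [7776, 11664, 26244]
fixed point reached at round 9
traceback from sun: (sun=2, cld=2, wet=0, fog=0, snow=2), score=183708

assignment: (sun=2, cld=2, wet=0, fog=0, snow=2); score = 183708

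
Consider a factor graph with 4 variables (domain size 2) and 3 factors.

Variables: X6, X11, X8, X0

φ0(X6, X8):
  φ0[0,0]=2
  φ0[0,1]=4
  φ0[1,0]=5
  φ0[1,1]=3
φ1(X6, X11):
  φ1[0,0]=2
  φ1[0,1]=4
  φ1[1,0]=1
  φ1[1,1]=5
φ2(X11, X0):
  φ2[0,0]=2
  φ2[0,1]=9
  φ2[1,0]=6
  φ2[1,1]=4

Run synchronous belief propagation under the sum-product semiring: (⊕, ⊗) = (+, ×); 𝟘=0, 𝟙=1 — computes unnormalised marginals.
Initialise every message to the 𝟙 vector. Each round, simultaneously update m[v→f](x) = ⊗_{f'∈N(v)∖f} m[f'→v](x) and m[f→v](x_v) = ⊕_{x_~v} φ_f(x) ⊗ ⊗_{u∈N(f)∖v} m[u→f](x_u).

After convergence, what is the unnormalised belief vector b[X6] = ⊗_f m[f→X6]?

init: all messages = 𝟙 over 2 values
r1 m[φ0→X6] = [6, 8]
r1 m[φ0→X8] = [7, 7]
r1 m[φ1→X6] = [6, 6]
r1 m[φ1→X11] = [3, 9]
r1 m[φ2→X11] = [11, 10]
r1 m[φ2→X0] = [8, 13]
r1 m[X6→φ0] = [1, 1]
r1 m[X6→φ1] = [1, 1]
r1 m[X11→φ1] = [1, 1]
r1 m[X11→φ2] = [1, 1]
r1 m[X8→φ0] = [1, 1]
r1 m[X0→φ2] = [1, 1]
r2 m[φ0→X6] = [6, 8]
r2 m[φ0→X8] = [7, 7]
r2 m[φ1→X6] = [6, 6]
r2 m[φ1→X11] = [3, 9]
r2 m[φ2→X11] = [11, 10]
r2 m[φ2→X0] = [8, 13]
r2 m[X6→φ0] = [6, 6]
r2 m[X6→φ1] = [6, 8]
r2 m[X11→φ1] = [11, 10]
r2 m[X11→φ2] = [3, 9]
r2 m[X8→φ0] = [1, 1]
r2 m[X0→φ2] = [1, 1]
r3 m[φ0→X6] = [6, 8]
r3 m[φ0→X8] = [42, 42]
r3 m[φ1→X6] = [62, 61]
r3 m[φ1→X11] = [20, 64]
r3 m[φ2→X11] = [11, 10]
r3 m[φ2→X0] = [60, 63]
r3 m[X6→φ0] = [6, 6]
r3 m[X6→φ1] = [6, 8]
r3 m[X11→φ1] = [11, 10]
r3 m[X11→φ2] = [3, 9]
r3 m[X8→φ0] = [1, 1]
r3 m[X0→φ2] = [1, 1]
r4 m[φ0→X6] = [6, 8]
r4 m[φ0→X8] = [42, 42]
r4 m[φ1→X6] = [62, 61]
r4 m[φ1→X11] = [20, 64]
r4 m[φ2→X11] = [11, 10]
r4 m[φ2→X0] = [60, 63]
r4 m[X6→φ0] = [62, 61]
r4 m[X6→φ1] = [6, 8]
r4 m[X11→φ1] = [11, 10]
r4 m[X11→φ2] = [20, 64]
r4 m[X8→φ0] = [1, 1]
r4 m[X0→φ2] = [1, 1]
r5 m[φ0→X6] = [6, 8]
r5 m[φ0→X8] = [429, 431]
r5 m[φ1→X6] = [62, 61]
r5 m[φ1→X11] = [20, 64]
r5 m[φ2→X11] = [11, 10]
r5 m[φ2→X0] = [424, 436]
r5 m[X6→φ0] = [62, 61]
r5 m[X6→φ1] = [6, 8]
r5 m[X11→φ1] = [11, 10]
r5 m[X11→φ2] = [20, 64]
r5 m[X8→φ0] = [1, 1]
r5 m[X0→φ2] = [1, 1]
r6 m[φ0→X6] = [6, 8]
r6 m[φ0→X8] = [429, 431]
r6 m[φ1→X6] = [62, 61]
r6 m[φ1→X11] = [20, 64]
r6 m[φ2→X11] = [11, 10]
r6 m[φ2→X0] = [424, 436]
r6 m[X6→φ0] = [62, 61]
r6 m[X6→φ1] = [6, 8]
r6 m[X11→φ1] = [11, 10]
r6 m[X11→φ2] = [20, 64]
r6 m[X8→φ0] = [1, 1]
r6 m[X0→φ2] = [1, 1]
fixed point reached at round 6
b[X6] = ⊗ incoming = [372, 488]

b[X6] = [372, 488]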